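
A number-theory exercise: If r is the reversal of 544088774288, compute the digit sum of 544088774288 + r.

58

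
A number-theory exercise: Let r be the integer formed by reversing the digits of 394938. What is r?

Reversing 394938 gives 839493.

839493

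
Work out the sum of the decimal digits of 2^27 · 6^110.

414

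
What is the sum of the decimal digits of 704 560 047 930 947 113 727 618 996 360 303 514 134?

158

7+0+4+5+6+0+0+4+7+9+3+0+9+4+7+1+1+3+7+2+7+6+1+8+9+9+6+3+6+0+3+0+3+5+1+4+1+3+4 = 158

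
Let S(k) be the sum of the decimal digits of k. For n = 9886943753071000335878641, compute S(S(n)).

First digit sum: 115.
1+1+5 = 7.

7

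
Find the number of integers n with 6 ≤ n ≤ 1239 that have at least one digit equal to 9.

The integers in [6, 1239] that have at least one digit equal to 9: 9, 19, 29, 39, 49, 59, …, 1229, 1239.
313 qualify.

313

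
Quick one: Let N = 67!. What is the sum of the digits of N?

369

67! = 36471110918188685288249859096605464427167635314049524593701628500267962436943872000000000000000
Sum of its 95 digits: 369.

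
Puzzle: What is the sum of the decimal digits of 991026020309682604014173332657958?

9+9+1+0+2+6+0+2+0+3+0+9+6+8+2+6+0+4+0+1+4+1+7+3+3+3+2+6+5+7+9+5+8 = 131

131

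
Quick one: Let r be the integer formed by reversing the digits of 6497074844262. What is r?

2624484707946

Reversing 6497074844262 gives 2624484707946.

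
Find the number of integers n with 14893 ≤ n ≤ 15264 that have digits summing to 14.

25

The integers in [14893, 15264] that have digits summing to 14: 14900, 15008, 15017, 15026, 15035, 15044, …, 15251, 15260.
25 qualify.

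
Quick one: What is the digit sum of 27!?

108

27! = 10888869450418352160768000000
Sum of its 29 digits: 108.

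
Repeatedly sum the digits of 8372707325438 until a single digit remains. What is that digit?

8+3+7+2+7+0+7+3+2+5+4+3+8 = 59
5+9 = 14
1+4 = 5

5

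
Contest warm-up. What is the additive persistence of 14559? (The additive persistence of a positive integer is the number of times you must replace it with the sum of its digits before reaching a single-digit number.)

14559 → 24 → 6 (2 steps)

2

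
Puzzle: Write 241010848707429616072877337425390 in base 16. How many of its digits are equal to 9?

241010848707429616072877337425390 in base 16 is BE1FC0D773A85599E9687E735EE.
The digit 9 appears 3 times.

3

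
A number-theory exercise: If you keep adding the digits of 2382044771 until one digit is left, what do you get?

2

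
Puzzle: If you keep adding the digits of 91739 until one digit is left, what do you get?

9+1+7+3+9 = 29
2+9 = 11
1+1 = 2

2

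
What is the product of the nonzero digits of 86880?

3072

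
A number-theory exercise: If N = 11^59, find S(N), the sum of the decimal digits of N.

11^59 = 27680149049219827234040845032752615876276219551518008056540691
Sum of its 62 digits: 257.

257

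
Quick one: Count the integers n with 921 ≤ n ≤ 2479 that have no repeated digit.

The integers in [921, 2479] that have no repeated digit: 921, 923, 924, 925, 926, 927, …, 2478, 2479.
769 qualify.

769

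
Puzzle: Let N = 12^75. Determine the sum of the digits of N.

378

12^75 = 868147369313555697017304020080982873290641481094816785364272602476812835978477568
Sum of its 81 digits: 378.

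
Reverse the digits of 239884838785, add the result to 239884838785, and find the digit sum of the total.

Reversal of 239884838785 is 587838488932; 239884838785 + 587838488932 = 827723327717.
Digit sum of 827723327717: 8+2+7+7+2+3+3+2+7+7+1+7 = 56.

56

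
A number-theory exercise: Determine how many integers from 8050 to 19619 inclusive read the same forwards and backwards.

The integers in [8050, 19619] that read the same forwards and backwards: 8118, 8228, 8338, 8448, 8558, 8668, …, 19491, 19591.
115 qualify.

115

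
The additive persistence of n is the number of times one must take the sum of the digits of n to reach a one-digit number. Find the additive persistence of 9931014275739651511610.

3

9931014275739651511610 → 86 → 14 → 5 (3 steps)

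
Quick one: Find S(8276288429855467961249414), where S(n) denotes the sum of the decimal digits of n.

131

8+2+7+6+2+8+8+4+2+9+8+5+5+4+6+7+9+6+1+2+4+9+4+1+4 = 131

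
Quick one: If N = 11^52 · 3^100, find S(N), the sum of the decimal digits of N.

459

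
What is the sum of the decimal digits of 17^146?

17^146 = 442122402406453852935958024958547119975481495873706941986456781720390251412889617797780643038254086197423625344656165708857498172166673020389502869322968637833230405433904553550369
Sum of its 180 digits: 829.

829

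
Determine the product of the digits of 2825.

2×8×2×5 = 160

160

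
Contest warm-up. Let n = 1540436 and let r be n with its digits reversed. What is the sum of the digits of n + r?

46

Reversal of 1540436 is 6340451; 1540436 + 6340451 = 7880887.
Digit sum of 7880887: 7+8+8+0+8+8+7 = 46.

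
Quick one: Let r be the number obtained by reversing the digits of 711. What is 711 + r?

Reverse of 711 is 117.
711 + 117 = 828

828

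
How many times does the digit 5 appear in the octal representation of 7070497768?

7070497768 in base 8 is 64533635750.
The digit 5 appears 3 times.

3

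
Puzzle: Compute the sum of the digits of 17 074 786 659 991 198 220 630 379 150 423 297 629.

1+7+0+7+4+7+8+6+6+5+9+9+9+1+1+9+8+2+2+0+6+3+0+3+7+9+1+5+0+4+2+3+2+9+7+6+2+9 = 179

179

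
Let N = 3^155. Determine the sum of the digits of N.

324

3^155 = 89907201863535854420702290135762284537312963394702682637089810488324824507
Sum of its 74 digits: 324.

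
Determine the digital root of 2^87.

The digital root of n equals n mod 9 (or 9 when 9 | n), so we need 2^87 mod 9.
2^87 ≡ 8 (mod 9), so the digital root is 8.

8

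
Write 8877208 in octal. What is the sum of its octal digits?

25

8877208 in base 8 is 41672230.
Digit sum: 4+1+6+7+2+2+3+0 = 25.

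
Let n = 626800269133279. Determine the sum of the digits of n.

64

6+2+6+8+0+0+2+6+9+1+3+3+2+7+9 = 64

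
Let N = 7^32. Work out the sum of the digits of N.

103

7^32 = 1104427674243920646305299201
Sum of its 28 digits: 103.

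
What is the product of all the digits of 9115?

45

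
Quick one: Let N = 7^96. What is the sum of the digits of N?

370

7^96 = 1347137238494276547832006567721872890819326613454654477690085519113574118965817601
Sum of its 82 digits: 370.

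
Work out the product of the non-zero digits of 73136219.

6804

7×3×1×3×6×2×1×9 = 6804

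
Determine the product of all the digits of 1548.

160

1×5×4×8 = 160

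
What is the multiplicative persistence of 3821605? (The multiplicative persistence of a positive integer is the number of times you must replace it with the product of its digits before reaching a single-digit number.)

1

3821605 → 0 (1 step)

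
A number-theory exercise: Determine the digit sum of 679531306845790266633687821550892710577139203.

205

6+7+9+5+3+1+3+0+6+8+4+5+7+9+0+2+6+6+6+3+3+6+8+7+8+2+1+5+5+0+8+9+2+7+1+0+5+7+7+1+3+9+2+0+3 = 205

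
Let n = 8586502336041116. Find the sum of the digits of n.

59

8+5+8+6+5+0+2+3+3+6+0+4+1+1+1+6 = 59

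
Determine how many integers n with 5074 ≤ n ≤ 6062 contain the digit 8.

The integers in [5074, 6062] that contain the digit 8: 5078, 5080, 5081, 5082, 5083, 5084, …, 6048, 6058.
270 qualify.

270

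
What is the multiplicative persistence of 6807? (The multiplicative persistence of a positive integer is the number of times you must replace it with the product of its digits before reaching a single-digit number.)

1

6807 → 0 (1 step)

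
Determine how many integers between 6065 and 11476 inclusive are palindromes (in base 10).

54

The integers in [6065, 11476] that are palindromes (in base 10): 6116, 6226, 6336, 6446, 6556, 6666, …, 11311, 11411.
54 qualify.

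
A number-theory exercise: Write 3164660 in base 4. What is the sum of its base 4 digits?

3164660 in base 4 is 30010213310.
Digit sum: 3+0+0+1+0+2+1+3+3+1+0 = 14.

14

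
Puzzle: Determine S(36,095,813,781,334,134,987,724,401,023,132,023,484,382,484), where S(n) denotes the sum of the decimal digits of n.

3+6+0+9+5+8+1+3+7+8+1+3+3+4+1+3+4+9+8+7+7+2+4+4+0+1+0+2+3+1+3+2+0+2+3+4+8+4+3+8+2+4+8+4 = 172

172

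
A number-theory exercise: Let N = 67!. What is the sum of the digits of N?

369

67! = 36471110918188685288249859096605464427167635314049524593701628500267962436943872000000000000000
Sum of its 95 digits: 369.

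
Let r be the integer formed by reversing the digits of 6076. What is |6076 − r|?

630

Reverse of 6076 is 6706.
|6076 − 6706| = 630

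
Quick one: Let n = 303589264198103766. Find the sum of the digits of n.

81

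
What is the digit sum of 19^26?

163

19^26 = 1768453418076865701195582595329481
Sum of its 34 digits: 163.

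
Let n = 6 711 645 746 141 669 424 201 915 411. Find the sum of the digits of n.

6+7+1+1+6+4+5+7+4+6+1+4+1+6+6+9+4+2+4+2+0+1+9+1+5+4+1+1 = 108

108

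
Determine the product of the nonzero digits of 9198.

648

9×1×9×8 = 648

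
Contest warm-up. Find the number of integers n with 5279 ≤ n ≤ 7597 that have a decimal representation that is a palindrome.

The integers in [5279, 7597] that have a decimal representation that is a palindrome: 5335, 5445, 5555, 5665, 5775, 5885, …, 7447, 7557.
23 qualify.

23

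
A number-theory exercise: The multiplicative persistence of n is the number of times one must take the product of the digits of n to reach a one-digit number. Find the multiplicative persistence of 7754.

7754 → 980 → 0 (2 steps)

2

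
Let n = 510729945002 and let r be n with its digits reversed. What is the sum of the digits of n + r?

Reversal of 510729945002 is 200549927015; 510729945002 + 200549927015 = 711279872017.
Digit sum of 711279872017: 7+1+1+2+7+9+8+7+2+0+1+7 = 52.

52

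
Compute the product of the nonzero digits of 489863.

41472

4×8×9×8×6×3 = 41472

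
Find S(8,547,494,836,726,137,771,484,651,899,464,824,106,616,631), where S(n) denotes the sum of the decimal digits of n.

8+5+4+7+4+9+4+8+3+6+7+2+6+1+3+7+7+7+1+4+8+4+6+5+1+8+9+9+4+6+4+8+2+4+1+0+6+6+1+6+6+3+1 = 211

211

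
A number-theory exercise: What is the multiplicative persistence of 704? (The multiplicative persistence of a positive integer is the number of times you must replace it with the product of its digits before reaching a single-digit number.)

1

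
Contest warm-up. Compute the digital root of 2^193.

2

The digital root of n equals n mod 9 (or 9 when 9 | n), so we need 2^193 mod 9.
2^193 ≡ 2 (mod 9), so the digital root is 2.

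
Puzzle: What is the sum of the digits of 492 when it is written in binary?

492 in base 2 is 111101100.
Digit sum: 1+1+1+1+0+1+1+0+0 = 6.

6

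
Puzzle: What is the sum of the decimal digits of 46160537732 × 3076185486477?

46160537732 × 3076185486477 = 141998376219152334250164
Sum of its 24 digits: 96.

96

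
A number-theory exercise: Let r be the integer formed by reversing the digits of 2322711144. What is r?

4411172232

Reversing 2322711144 gives 4411172232.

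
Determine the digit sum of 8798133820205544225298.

97

8+7+9+8+1+3+3+8+2+0+2+0+5+5+4+4+2+2+5+2+9+8 = 97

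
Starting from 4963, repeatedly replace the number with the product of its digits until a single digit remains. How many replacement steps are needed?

4963 → 648 → 192 → 18 → 8 (4 steps)

4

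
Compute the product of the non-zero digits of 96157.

1890

9×6×1×5×7 = 1890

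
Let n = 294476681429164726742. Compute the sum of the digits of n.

101

2+9+4+4+7+6+6+8+1+4+2+9+1+6+4+7+2+6+7+4+2 = 101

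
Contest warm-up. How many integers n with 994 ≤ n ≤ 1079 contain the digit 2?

The integers in [994, 1079] that contain the digit 2: 1002, 1012, 1020, 1021, 1022, 1023, …, 1062, 1072.
17 qualify.

17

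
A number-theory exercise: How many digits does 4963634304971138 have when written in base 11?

16

4963634304971138 in base 11 is 120862653A5276A5, which has 16 digits.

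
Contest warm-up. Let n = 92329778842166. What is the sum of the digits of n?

9+2+3+2+9+7+7+8+8+4+2+1+6+6 = 74

74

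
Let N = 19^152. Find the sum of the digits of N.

820

19^152 = 234718512829942168237789115628107386780860072116105768000481772477862155758310125071302105955207593945946527633822564373912246583031582060818244185344964704201522592611528077484453228622686187361
Sum of its 195 digits: 820.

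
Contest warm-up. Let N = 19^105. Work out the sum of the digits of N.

604

19^105 = 185835251625667540428459409118176696577935159390840071632914230815354742746536029054367203570579173941779308170594025487105024327898099
Sum of its 135 digits: 604.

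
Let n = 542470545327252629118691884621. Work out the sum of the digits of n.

5+4+2+4+7+0+5+4+5+3+2+7+2+5+2+6+2+9+1+1+8+6+9+1+8+8+4+6+2+1 = 129

129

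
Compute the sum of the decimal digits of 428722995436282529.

4+2+8+7+2+2+9+9+5+4+3+6+2+8+2+5+2+9 = 89

89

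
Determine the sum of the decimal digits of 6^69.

243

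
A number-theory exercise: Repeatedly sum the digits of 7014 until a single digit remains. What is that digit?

7+0+1+4 = 12
1+2 = 3
(Equivalently, 7014 mod 9 = 3.)

3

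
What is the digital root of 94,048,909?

7

9+4+0+4+8+9+0+9 = 43
4+3 = 7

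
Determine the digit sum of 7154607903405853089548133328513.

7+1+5+4+6+0+7+9+0+3+4+0+5+8+5+3+0+8+9+5+4+8+1+3+3+3+2+8+5+1+3 = 130

130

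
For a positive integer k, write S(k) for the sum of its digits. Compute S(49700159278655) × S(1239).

S(49700159278655) = 4+9+7+0+0+1+5+9+2+7+8+6+5+5 = 68.
S(1239) = 1+2+3+9 = 15.
68 · 15 = 1020.

1020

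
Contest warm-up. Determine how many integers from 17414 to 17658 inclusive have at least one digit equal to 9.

The integers in [17414, 17658] that have at least one digit equal to 9: 17419, 17429, 17439, 17449, 17459, 17469, …, 17639, 17649.
42 qualify.

42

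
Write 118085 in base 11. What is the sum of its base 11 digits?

118085 in base 11 is 807A0.
Digit sum: 8+0+7+10+0 = 25.

25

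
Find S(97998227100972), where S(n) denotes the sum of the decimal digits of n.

72

9+7+9+9+8+2+2+7+1+0+0+9+7+2 = 72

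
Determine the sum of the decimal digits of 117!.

117! = 3969937160808720895401959629498630647790406360168322301129748464310422041758630649341780708631240196854767624444057168110272995649603642560353748940315749184568295424000000000000000000000000000
Sum of its 193 digits: 738.

738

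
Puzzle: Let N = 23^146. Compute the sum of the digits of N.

23^146 = 6490289344400827366545277798517808668889193297323562505529636438058752714774528806317147143658291317290037593128685335359250921503340009176394799037453739964207157046909538364225161222458710165625489
Sum of its 199 digits: 907.

907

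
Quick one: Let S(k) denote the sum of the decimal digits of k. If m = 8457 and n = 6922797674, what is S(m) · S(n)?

1416

S(8457) = 8+4+5+7 = 24.
S(6922797674) = 6+9+2+2+7+9+7+6+7+4 = 59.
24 · 59 = 1416.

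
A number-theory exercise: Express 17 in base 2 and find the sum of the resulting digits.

17 in base 2 is 10001.
Digit sum: 1+0+0+0+1 = 2.

2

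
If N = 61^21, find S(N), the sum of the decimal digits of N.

61^21 = 31040344686800426926132378247220037261
Sum of its 38 digits: 136.

136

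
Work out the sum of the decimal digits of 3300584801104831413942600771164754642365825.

3+3+0+0+5+8+4+8+0+1+1+0+4+8+3+1+4+1+3+9+4+2+6+0+0+7+7+1+1+6+4+7+5+4+6+4+2+3+6+5+8+2+5 = 161

161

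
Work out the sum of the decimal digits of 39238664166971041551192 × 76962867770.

135

39238664166971041551192 × 76962867770 = 3019920121754029472323565581881840
Sum of its 34 digits: 135.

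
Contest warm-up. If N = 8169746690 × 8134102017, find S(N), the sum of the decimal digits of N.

81

8169746690 × 8134102017 = 66453553029508073730
Sum of its 20 digits: 81.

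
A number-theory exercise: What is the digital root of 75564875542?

7+5+5+6+4+8+7+5+5+4+2 = 58
5+8 = 13
1+3 = 4

4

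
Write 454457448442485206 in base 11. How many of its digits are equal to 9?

4

454457448442485206 in base 11 is 9988016A5995A58A4.
The digit 9 appears 4 times.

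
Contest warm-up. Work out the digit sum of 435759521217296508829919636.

4+3+5+7+5+9+5+2+1+2+1+7+2+9+6+5+0+8+8+2+9+9+1+9+6+3+6 = 134

134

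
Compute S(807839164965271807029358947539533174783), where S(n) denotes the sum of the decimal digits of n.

196

8+0+7+8+3+9+1+6+4+9+6+5+2+7+1+8+0+7+0+2+9+3+5+8+9+4+7+5+3+9+5+3+3+1+7+4+7+8+3 = 196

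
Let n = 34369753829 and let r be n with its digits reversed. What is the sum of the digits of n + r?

37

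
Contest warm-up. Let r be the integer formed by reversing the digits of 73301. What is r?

10337

Reversing 73301 gives 10337.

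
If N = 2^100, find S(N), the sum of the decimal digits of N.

2^100 = 1267650600228229401496703205376
Sum of its 31 digits: 115.

115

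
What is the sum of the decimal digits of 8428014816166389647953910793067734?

165

8+4+2+8+0+1+4+8+1+6+1+6+6+3+8+9+6+4+7+9+5+3+9+1+0+7+9+3+0+6+7+7+3+4 = 165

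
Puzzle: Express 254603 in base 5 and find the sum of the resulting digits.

254603 in base 5 is 31121403.
Digit sum: 3+1+1+2+1+4+0+3 = 15.

15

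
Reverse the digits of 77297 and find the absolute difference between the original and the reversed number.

1980

Reverse of 77297 is 79277.
|77297 − 79277| = 1980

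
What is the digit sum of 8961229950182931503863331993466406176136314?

186

8+9+6+1+2+2+9+9+5+0+1+8+2+9+3+1+5+0+3+8+6+3+3+3+1+9+9+3+4+6+6+4+0+6+1+7+6+1+3+6+3+1+4 = 186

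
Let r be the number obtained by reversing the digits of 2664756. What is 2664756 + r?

Reverse of 2664756 is 6574662.
2664756 + 6574662 = 9239418

9239418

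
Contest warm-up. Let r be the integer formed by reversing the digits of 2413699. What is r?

9963142

Reversing 2413699 gives 9963142.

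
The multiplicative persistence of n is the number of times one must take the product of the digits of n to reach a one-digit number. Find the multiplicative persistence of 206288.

1

206288 → 0 (1 step)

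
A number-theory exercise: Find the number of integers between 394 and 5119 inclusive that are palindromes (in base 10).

The integers in [394, 5119] that are palindromes (in base 10): 404, 414, 424, 434, 444, 454, …, 5005, 5115.
102 qualify.

102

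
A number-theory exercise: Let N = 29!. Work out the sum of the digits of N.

29! = 8841761993739701954543616000000
Sum of its 31 digits: 126.

126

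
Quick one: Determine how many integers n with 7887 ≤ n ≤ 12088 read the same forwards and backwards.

The integers in [7887, 12088] that read the same forwards and backwards: 7887, 7997, 8008, 8118, 8228, 8338, …, 11911, 12021.
43 qualify.

43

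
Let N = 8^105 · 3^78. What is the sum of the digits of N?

8^105 · 3^78 = 1096242164665583946121301931186019118169734141123758965863806288755658165479490661952798440342884434058568770856449028683095135485952
Sum of its 133 digits: 621.

621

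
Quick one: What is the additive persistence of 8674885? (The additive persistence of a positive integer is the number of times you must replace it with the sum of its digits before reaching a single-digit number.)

3

8674885 → 46 → 10 → 1 (3 steps)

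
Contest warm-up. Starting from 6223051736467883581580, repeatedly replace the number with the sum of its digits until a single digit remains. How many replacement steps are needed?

6223051736467883581580 → 98 → 17 → 8 (3 steps)

3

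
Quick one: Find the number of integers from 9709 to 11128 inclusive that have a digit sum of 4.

15

The integers in [9709, 11128] that have a digit sum of 4: 10003, 10012, 10021, 10030, 10102, 10111, …, 11101, 11110.
15 qualify.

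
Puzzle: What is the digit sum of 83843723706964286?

86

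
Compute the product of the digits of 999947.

9×9×9×9×4×7 = 183708

183708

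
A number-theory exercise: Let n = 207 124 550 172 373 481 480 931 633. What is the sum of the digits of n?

99

2+0+7+1+2+4+5+5+0+1+7+2+3+7+3+4+8+1+4+8+0+9+3+1+6+3+3 = 99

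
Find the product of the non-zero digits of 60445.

480

6×4×4×5 = 480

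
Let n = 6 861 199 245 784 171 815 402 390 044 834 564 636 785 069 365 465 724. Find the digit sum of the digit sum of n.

7

First digit sum: 241.
2+4+1 = 7.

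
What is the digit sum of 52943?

5+2+9+4+3 = 23

23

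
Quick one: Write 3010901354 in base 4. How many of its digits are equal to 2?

3010901354 in base 4 is 2303131223111222.
The digit 2 appears 6 times.

6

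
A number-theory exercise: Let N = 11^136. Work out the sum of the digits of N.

628

11^136 = 4259956668082612619277447642878823023942940540054226709850861458775704113189666216045909782718031049226064266217972940156600059061546972459361
Sum of its 142 digits: 628.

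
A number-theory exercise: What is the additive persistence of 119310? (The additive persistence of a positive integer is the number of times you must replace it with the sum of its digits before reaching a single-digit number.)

2

119310 → 15 → 6 (2 steps)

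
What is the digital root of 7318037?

7+3+1+8+0+3+7 = 29
2+9 = 11
1+1 = 2

2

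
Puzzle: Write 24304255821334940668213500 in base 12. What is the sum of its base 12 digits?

130

24304255821334940668213500 in base 12 is 380365067BBA526966394190.
Digit sum: 3+8+0+3+6+5+0+6+7+11+11+10+5+2+6+9+6+6+3+9+4+1+9+0 = 130.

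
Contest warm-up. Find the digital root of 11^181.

2

The digital root of n equals n mod 9 (or 9 when 9 | n), so we need 11^181 mod 9.
11^181 ≡ 2 (mod 9), so the digital root is 2.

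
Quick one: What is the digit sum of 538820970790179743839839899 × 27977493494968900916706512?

187

538820970790179743839839899 × 27977493494968900916706512 = 15074860205235081954909005231600094812614220450722288
Sum of its 53 digits: 187.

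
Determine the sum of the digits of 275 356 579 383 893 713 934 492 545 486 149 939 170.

200

2+7+5+3+5+6+5+7+9+3+8+3+8+9+3+7+1+3+9+3+4+4+9+2+5+4+5+4+8+6+1+4+9+9+3+9+1+7+0 = 200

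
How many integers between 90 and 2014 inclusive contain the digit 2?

539

The integers in [90, 2014] that contain the digit 2: 92, 102, 112, 120, 121, 122, …, 2013, 2014.
539 qualify.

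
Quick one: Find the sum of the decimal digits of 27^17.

27^17 = 2153693963075557766310747
Sum of its 25 digits: 117.

117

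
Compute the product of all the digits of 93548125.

43200

9×3×5×4×8×1×2×5 = 43200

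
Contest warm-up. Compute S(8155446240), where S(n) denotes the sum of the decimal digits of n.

8+1+5+5+4+4+6+2+4+0 = 39

39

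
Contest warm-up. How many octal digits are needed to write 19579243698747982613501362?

29

19579243698747982613501362 in base 8 is 10062041665750704374577552662, which has 29 digits.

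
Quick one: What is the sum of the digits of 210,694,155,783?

51

2+1+0+6+9+4+1+5+5+7+8+3 = 51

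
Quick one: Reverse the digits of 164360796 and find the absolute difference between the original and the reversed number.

532702665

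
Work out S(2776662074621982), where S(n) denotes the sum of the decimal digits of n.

2+7+7+6+6+6+2+0+7+4+6+2+1+9+8+2 = 75

75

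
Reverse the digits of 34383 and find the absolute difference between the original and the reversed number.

3960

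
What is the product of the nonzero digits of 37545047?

3×7×5×4×5×4×7 = 58800

58800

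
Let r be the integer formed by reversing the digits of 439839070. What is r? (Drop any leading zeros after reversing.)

Reversing 439839070 gives 70938934.

70938934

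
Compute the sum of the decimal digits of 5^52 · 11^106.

649

5^52 · 11^106 = 542081832252081081461244982809250836752648413542828756578804292737788500585065415215251433168568705609944252812315568235135287977755069732666015625
Sum of its 147 digits: 649.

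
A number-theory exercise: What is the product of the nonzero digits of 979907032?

9×7×9×9×7×3×2 = 214326

214326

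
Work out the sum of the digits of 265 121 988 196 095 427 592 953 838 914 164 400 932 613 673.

2+6+5+1+2+1+9+8+8+1+9+6+0+9+5+4+2+7+5+9+2+9+5+3+8+3+8+9+1+4+1+6+4+4+0+0+9+3+2+6+1+3+6+7+3 = 206

206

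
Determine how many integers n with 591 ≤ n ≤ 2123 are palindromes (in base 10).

The integers in [591, 2123] that are palindromes (in base 10): 595, 606, 616, 626, 636, 646, …, 2002, 2112.
53 qualify.

53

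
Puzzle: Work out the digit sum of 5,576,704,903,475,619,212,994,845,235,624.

5+5+7+6+7+0+4+9+0+3+4+7+5+6+1+9+2+1+2+9+9+4+8+4+5+2+3+5+6+2+4 = 144

144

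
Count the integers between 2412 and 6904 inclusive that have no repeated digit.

The integers in [2412, 6904] that have no repeated digit: 2413, 2415, 2416, 2417, 2418, 2419, …, 6903, 6904.
2292 qualify.

2292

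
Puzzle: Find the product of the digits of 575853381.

5×7×5×8×5×3×3×8×1 = 504000

504000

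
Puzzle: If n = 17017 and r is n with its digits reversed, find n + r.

88088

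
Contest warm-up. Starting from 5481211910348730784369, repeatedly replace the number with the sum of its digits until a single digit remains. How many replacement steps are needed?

5481211910348730784369 → 94 → 13 → 4 (3 steps)

3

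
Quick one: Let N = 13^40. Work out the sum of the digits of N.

193

13^40 = 361188648084531445929920877641340156544317601
Sum of its 45 digits: 193.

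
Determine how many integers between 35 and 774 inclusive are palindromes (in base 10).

The integers in [35, 774] that are palindromes (in base 10): 44, 55, 66, 77, 88, 99, …, 757, 767.
73 qualify.

73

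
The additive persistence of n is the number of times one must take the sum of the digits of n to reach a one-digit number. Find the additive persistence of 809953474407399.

809953474407399 → 81 → 9 (2 steps)

2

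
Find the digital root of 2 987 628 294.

2+9+8+7+6+2+8+2+9+4 = 57
5+7 = 12
1+2 = 3
(Equivalently, 2 987 628 294 mod 9 = 3.)

3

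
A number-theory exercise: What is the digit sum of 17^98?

577

17^98 = 3837022051144580073723569951124896077633277396712385897587438897158780555368050857136417627183408628336499832190548088609
Sum of its 121 digits: 577.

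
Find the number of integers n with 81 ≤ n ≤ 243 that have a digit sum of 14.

9

The integers in [81, 243] that have a digit sum of 14: 86, 95, 149, 158, 167, 176, 185, 194, 239.
9 qualify.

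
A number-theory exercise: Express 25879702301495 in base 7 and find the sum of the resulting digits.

41

25879702301495 in base 7 is 5310514101665030.
Digit sum: 5+3+1+0+5+1+4+1+0+1+6+6+5+0+3+0 = 41.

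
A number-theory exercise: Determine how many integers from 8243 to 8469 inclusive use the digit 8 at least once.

227

The integers in [8243, 8469] that use the digit 8 at least once: 8243, 8244, 8245, 8246, 8247, 8248, …, 8468, 8469.
227 qualify.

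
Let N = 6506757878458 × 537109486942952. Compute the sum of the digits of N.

6506757878458 × 537109486942952 = 3494841385760587207595728016
Sum of its 28 digits: 134.

134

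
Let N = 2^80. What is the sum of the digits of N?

2^80 = 1208925819614629174706176
Sum of its 25 digits: 112.

112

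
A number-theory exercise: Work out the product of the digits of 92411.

9×2×4×1×1 = 72

72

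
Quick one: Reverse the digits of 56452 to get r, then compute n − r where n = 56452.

Reverse of 56452 is 25465.
56452 − 25465 = 30987

30987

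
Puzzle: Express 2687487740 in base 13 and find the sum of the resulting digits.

2687487740 in base 13 is 33AA25542.
Digit sum: 3+3+10+10+2+5+5+4+2 = 44.

44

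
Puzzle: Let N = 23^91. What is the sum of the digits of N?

23^91 = 8264813874395086919257329594531027167451884343784197554704056671515227569945433396701766014604593885377242669631646484195527
Sum of its 124 digits: 590.

590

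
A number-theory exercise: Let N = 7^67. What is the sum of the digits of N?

7^67 = 418377847259091645147530834859099334519176045887014771543
Sum of its 57 digits: 268.

268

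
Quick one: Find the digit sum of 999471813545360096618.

104

9+9+9+4+7+1+8+1+3+5+4+5+3+6+0+0+9+6+6+1+8 = 104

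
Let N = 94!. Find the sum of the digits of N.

94! = 108736615665674308027365285256786601004186803580182872307497374434045199869417927630229109214583415458560865651202385340530688000000000000000000000
Sum of its 147 digits: 549.

549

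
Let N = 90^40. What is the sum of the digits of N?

153

90^40 = 1478088294143459233160832102063832976010000000000000000000000000000000000000000
Sum of its 79 digits: 153.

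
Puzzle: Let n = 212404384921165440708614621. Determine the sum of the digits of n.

2+1+2+4+0+4+3+8+4+9+2+1+1+6+5+4+4+0+7+0+8+6+1+4+6+2+1 = 95

95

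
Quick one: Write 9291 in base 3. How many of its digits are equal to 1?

3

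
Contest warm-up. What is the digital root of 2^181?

2

The digital root of n equals n mod 9 (or 9 when 9 | n), so we need 2^181 mod 9.
2^181 ≡ 2 (mod 9), so the digital root is 2.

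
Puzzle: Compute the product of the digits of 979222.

9×7×9×2×2×2 = 4536

4536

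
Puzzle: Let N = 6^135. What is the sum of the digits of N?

6^135 = 1123100968590805486067490785139871311149300510808491947285143687519677653346191462727898443913171541426176
Sum of its 106 digits: 468.

468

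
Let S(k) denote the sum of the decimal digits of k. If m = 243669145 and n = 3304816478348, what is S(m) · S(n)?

S(243669145) = 2+4+3+6+6+9+1+4+5 = 40.
S(3304816478348) = 3+3+0+4+8+1+6+4+7+8+3+4+8 = 59.
40 · 59 = 2360.

2360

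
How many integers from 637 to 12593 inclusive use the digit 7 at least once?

The integers in [637, 12593] that use the digit 7 at least once: 637, 647, 657, 667, 670, 671, …, 12579, 12587.
3977 qualify.

3977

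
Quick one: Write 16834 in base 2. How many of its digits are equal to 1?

5

16834 in base 2 is 100000111000010.
The digit 1 appears 5 times.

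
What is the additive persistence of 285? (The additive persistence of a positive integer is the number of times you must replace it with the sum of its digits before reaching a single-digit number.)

2

285 → 15 → 6 (2 steps)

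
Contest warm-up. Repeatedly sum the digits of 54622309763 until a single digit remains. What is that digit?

5+4+6+2+2+3+0+9+7+6+3 = 47
4+7 = 11
1+1 = 2

2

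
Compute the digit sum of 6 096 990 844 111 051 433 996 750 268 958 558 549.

6+0+9+6+9+9+0+8+4+4+1+1+1+0+5+1+4+3+3+9+9+6+7+5+0+2+6+8+9+5+8+5+5+8+5+4+9 = 184

184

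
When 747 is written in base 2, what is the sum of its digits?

747 in base 2 is 1011101011.
Digit sum: 1+0+1+1+1+0+1+0+1+1 = 7.

7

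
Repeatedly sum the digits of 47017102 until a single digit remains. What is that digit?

4+7+0+1+7+1+0+2 = 22
2+2 = 4

4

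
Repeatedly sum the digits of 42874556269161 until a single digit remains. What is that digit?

3

4+2+8+7+4+5+5+6+2+6+9+1+6+1 = 66
6+6 = 12
1+2 = 3
(Equivalently, 42874556269161 mod 9 = 3.)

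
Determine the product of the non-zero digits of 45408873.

4×5×4×8×8×7×3 = 107520

107520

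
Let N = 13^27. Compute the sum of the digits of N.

118

13^27 = 1192533292512492016559195008117
Sum of its 31 digits: 118.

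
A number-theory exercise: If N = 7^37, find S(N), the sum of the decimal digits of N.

7^37 = 18562115921017574302453163671207
Sum of its 32 digits: 115.

115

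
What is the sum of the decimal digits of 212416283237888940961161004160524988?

2+1+2+4+1+6+2+8+3+2+3+7+8+8+8+9+4+0+9+6+1+1+6+1+0+0+4+1+6+0+5+2+4+9+8+8 = 149

149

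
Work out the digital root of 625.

4

6+2+5 = 13
1+3 = 4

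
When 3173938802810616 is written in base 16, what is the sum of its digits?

3173938802810616 in base 16 is B46AE36E15EF8.
Digit sum: 11+4+6+10+14+3+6+14+1+5+14+15+8 = 111.

111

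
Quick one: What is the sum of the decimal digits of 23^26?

23^26 = 254052654154149545721997685422868689
Sum of its 36 digits: 178.

178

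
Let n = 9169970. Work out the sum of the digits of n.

41

9+1+6+9+9+7+0 = 41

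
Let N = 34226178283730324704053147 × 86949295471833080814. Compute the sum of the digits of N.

189

34226178283730324704053147 × 86949295471833080814 = 2975942088463704847240206891651334141802021658
Sum of its 46 digits: 189.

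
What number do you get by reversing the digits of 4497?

7944

Reversing 4497 gives 7944.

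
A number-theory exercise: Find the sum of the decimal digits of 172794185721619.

70

1+7+2+7+9+4+1+8+5+7+2+1+6+1+9 = 70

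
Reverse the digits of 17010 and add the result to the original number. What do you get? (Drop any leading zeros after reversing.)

18081

Reverse of 17010 is 1071.
17010 + 1071 = 18081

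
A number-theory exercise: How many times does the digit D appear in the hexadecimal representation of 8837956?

1

8837956 in base 16 is 86DB44.
The digit D appears 1 time.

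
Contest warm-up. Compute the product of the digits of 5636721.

7560

5×6×3×6×7×2×1 = 7560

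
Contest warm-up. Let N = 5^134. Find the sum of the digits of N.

5^134 = 4591774807899560578002877098524397178979162331140966880893561352650067419745028018951416015625
Sum of its 94 digits: 439.

439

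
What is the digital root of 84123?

9

8+4+1+2+3 = 18
1+8 = 9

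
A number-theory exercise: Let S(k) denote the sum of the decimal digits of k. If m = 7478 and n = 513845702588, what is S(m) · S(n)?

1456

S(7478) = 7+4+7+8 = 26.
S(513845702588) = 5+1+3+8+4+5+7+0+2+5+8+8 = 56.
26 · 56 = 1456.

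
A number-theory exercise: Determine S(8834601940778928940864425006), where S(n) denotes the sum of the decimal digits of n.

8+8+3+4+6+0+1+9+4+0+7+7+8+9+2+8+9+4+0+8+6+4+4+2+5+0+0+6 = 132

132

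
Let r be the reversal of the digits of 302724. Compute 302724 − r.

-124479

Reverse of 302724 is 427203.
302724 − 427203 = -124479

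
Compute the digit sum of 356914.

3+5+6+9+1+4 = 28

28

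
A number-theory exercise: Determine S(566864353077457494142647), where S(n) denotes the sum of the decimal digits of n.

5+6+6+8+6+4+3+5+3+0+7+7+4+5+7+4+9+4+1+4+2+6+4+7 = 117

117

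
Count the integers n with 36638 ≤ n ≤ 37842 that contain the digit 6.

599

The integers in [36638, 37842] that contain the digit 6: 36638, 36639, 36640, 36641, 36642, 36643, …, 37826, 37836.
599 qualify.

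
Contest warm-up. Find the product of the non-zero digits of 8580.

320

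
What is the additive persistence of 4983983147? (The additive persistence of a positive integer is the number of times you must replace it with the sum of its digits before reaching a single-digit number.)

3

4983983147 → 56 → 11 → 2 (3 steps)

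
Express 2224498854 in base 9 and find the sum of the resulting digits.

46

2224498854 in base 9 is 5660706673.
Digit sum: 5+6+6+0+7+0+6+6+7+3 = 46.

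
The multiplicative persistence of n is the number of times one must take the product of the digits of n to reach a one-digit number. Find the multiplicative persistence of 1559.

3

1559 → 225 → 20 → 0 (3 steps)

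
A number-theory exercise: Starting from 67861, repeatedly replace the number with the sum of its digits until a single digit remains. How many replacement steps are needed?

3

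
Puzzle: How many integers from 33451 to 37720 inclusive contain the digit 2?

The integers in [33451, 37720] that contain the digit 2: 33452, 33462, 33472, 33482, 33492, 33502, …, 37712, 37720.
1130 qualify.

1130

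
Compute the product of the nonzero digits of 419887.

4×1×9×8×8×7 = 16128

16128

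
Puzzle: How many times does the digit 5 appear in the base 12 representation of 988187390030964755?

2

988187390030964755 in base 12 is 5417B96062653386B.
The digit 5 appears 2 times.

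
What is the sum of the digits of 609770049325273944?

6+0+9+7+7+0+0+4+9+3+2+5+2+7+3+9+4+4 = 81

81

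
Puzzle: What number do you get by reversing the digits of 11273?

Reversing 11273 gives 37211.

37211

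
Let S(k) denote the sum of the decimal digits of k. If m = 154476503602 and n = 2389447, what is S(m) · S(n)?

1591

S(154476503602) = 1+5+4+4+7+6+5+0+3+6+0+2 = 43.
S(2389447) = 2+3+8+9+4+4+7 = 37.
43 · 37 = 1591.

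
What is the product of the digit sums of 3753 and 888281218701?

972

S(3753) = 3+7+5+3 = 18.
S(888281218701) = 8+8+8+2+8+1+2+1+8+7+0+1 = 54.
18 · 54 = 972.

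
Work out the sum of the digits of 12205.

1+2+2+0+5 = 10

10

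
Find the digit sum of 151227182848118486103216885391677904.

157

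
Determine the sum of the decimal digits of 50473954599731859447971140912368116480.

179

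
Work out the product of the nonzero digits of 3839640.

15552

3×8×3×9×6×4 = 15552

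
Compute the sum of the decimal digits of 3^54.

108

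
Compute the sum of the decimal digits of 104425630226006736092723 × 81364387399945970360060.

214

104425630226006736092723 × 81364387399945970360060 = 8496527432192319551256257768115095573855843380
Sum of its 46 digits: 214.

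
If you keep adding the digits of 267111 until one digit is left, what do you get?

2+6+7+1+1+1 = 18
1+8 = 9

9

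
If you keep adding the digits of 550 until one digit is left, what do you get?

5+5+0 = 10
1+0 = 1

1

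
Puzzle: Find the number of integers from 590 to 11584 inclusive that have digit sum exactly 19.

The integers in [590, 11584] that have digit sum exactly 19: 595, 649, 658, 667, 676, 685, …, 11575, 11584.
727 qualify.

727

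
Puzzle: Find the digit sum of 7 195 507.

7+1+9+5+5+0+7 = 34

34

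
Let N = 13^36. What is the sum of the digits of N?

13^36 = 12646218552730347184269489080961456410641
Sum of its 41 digits: 172.

172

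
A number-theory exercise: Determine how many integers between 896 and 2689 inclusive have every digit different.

The integers in [896, 2689] that have every digit different: 896, 897, 901, 902, 903, 904, …, 2687, 2689.
907 qualify.

907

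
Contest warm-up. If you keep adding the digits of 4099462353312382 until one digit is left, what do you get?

4+0+9+9+4+6+2+3+5+3+3+1+2+3+8+2 = 64
6+4 = 10
1+0 = 1

1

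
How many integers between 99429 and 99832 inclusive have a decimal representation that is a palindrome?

4

The integers in [99429, 99832] that have a decimal representation that is a palindrome: 99499, 99599, 99699, 99799.
4 qualify.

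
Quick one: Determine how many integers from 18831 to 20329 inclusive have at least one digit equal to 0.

The integers in [18831, 20329] that have at least one digit equal to 0: 18840, 18850, 18860, 18870, 18880, 18890, …, 20328, 20329.
626 qualify.

626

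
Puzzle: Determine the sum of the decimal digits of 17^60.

334

17^60 = 67132880600101282948735355994194317620764746587861166986121564248710884801
Sum of its 74 digits: 334.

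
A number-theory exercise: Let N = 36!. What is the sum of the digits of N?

36! = 371993326789901217467999448150835200000000
Sum of its 42 digits: 171.

171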